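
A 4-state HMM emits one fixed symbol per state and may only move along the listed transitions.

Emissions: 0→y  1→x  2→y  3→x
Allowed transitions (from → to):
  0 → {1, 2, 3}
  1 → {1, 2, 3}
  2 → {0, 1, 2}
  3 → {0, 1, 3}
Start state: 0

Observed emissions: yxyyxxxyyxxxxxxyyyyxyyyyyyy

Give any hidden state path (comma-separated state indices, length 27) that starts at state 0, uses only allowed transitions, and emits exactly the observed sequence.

  [0] y  {0,2}  => 0  start
  [1] x  {1,3}  => 3  0->3 ok
  [2] y  {0,2}  => 0  3->0 ok
  [3] y  {0,2}  => 2  0->2 ok
  [4] x  {1,3}  => 1  2->1 ok
  [5] x  {1,3}  => 3  1->3 ok
  [6] x  {1,3}  => 1  3->1 ok
  [7] y  {0,2}  => 2  1->2 ok
  [8] y  {0,2}  => 0  2->0 ok
  [9] x  {1,3}  => 1  0->1 ok
  [10] x  {1,3}  => 1  1->1 ok
  [11] x  {1,3}  => 3  1->3 ok
  [12] x  {1,3}  => 3  3->3 ok
  [13] x  {1,3}  => 1  3->1 ok
  [14] x  {1,3}  => 1  1->1 ok
  [15] y  {0,2}  => 2  1->2 ok
  [16] y  {0,2}  => 2  2->2 ok
  [17] y  {0,2}  => 0  2->0 ok
  [18] y  {0,2}  => 2  0->2 ok
  [19] x  {1,3}  => 1  2->1 ok
  [20] y  {0,2}  => 2  1->2 ok
  [21] y  {0,2}  => 0  2->0 ok
  [22] y  {0,2}  => 2  0->2 ok
  [23] y  {0,2}  => 2  2->2 ok
  [24] y  {0,2}  => 2  2->2 ok
  [25] y  {0,2}  => 2  2->2 ok
  [26] y  {0,2}  => 2  2->2 ok

0,3,0,2,1,3,1,2,0,1,1,3,3,1,1,2,2,0,2,1,2,0,2,2,2,2,2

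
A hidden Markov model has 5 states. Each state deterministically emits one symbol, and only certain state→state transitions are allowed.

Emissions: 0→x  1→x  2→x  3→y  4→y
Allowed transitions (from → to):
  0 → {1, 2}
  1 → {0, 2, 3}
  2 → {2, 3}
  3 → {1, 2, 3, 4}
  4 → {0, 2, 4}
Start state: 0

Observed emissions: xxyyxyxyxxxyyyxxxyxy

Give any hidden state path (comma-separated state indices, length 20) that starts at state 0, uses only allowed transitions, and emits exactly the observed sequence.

0,1,3,4,2,3,1,3,2,2,2,3,4,4,0,1,2,3,1,3

  0: obs=x cand={0,1,2} pick 0 [start]
  1: obs=x cand={0,1,2} pick 1 [0->1 ok]
  2: obs=y cand={3,4} pick 3 [1->3 ok]
  3: obs=y cand={3,4} pick 4 [3->4 ok]
  4: obs=x cand={0,1,2} pick 2 [4->2 ok]
  5: obs=y cand={3,4} pick 3 [2->3 ok]
  6: obs=x cand={0,1,2} pick 1 [3->1 ok]
  7: obs=y cand={3,4} pick 3 [1->3 ok]
  8: obs=x cand={0,1,2} pick 2 [3->2 ok]
  9: obs=x cand={0,1,2} pick 2 [2->2 ok]
  10: obs=x cand={0,1,2} pick 2 [2->2 ok]
  11: obs=y cand={3,4} pick 3 [2->3 ok]
  12: obs=y cand={3,4} pick 4 [3->4 ok]
  13: obs=y cand={3,4} pick 4 [4->4 ok]
  14: obs=x cand={0,1,2} pick 0 [4->0 ok]
  15: obs=x cand={0,1,2} pick 1 [0->1 ok]
  16: obs=x cand={0,1,2} pick 2 [1->2 ok]
  17: obs=y cand={3,4} pick 3 [2->3 ok]
  18: obs=x cand={0,1,2} pick 1 [3->1 ok]
  19: obs=y cand={3,4} pick 3 [1->3 ok]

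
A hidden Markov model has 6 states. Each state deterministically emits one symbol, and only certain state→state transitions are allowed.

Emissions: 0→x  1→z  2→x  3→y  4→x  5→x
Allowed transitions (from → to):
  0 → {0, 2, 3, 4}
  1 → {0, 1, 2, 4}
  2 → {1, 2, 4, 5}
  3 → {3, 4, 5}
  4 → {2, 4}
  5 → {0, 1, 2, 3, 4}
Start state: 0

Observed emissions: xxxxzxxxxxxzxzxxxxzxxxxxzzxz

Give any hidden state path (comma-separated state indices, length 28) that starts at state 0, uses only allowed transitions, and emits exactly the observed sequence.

  pos 0: x in {0,2,4,5}, choose 0; start
  pos 1: x in {0,2,4,5}, choose 4; 0->4 ok
  pos 2: x in {0,2,4,5}, choose 4; 4->4 ok
  pos 3: x in {0,2,4,5}, choose 2; 4->2 ok
  pos 4: z in {1}, choose 1; 2->1 ok
  pos 5: x in {0,2,4,5}, choose 0; 1->0 ok
  pos 6: x in {0,2,4,5}, choose 2; 0->2 ok
  pos 7: x in {0,2,4,5}, choose 2; 2->2 ok
  pos 8: x in {0,2,4,5}, choose 2; 2->2 ok
  pos 9: x in {0,2,4,5}, choose 4; 2->4 ok
  pos 10: x in {0,2,4,5}, choose 2; 4->2 ok
  pos 11: z in {1}, choose 1; 2->1 ok
  pos 12: x in {0,2,4,5}, choose 2; 1->2 ok
  pos 13: z in {1}, choose 1; 2->1 ok
  pos 14: x in {0,2,4,5}, choose 4; 1->4 ok
  pos 15: x in {0,2,4,5}, choose 4; 4->4 ok
  pos 16: x in {0,2,4,5}, choose 4; 4->4 ok
  pos 17: x in {0,2,4,5}, choose 2; 4->2 ok
  pos 18: z in {1}, choose 1; 2->1 ok
  pos 19: x in {0,2,4,5}, choose 0; 1->0 ok
  pos 20: x in {0,2,4,5}, choose 4; 0->4 ok
  pos 21: x in {0,2,4,5}, choose 4; 4->4 ok
  pos 22: x in {0,2,4,5}, choose 4; 4->4 ok
  pos 23: x in {0,2,4,5}, choose 2; 4->2 ok
  pos 24: z in {1}, choose 1; 2->1 ok
  pos 25: z in {1}, choose 1; 1->1 ok
  pos 26: x in {0,2,4,5}, choose 2; 1->2 ok
  pos 27: z in {1}, choose 1; 2->1 ok

0,4,4,2,1,0,2,2,2,4,2,1,2,1,4,4,4,2,1,0,4,4,4,2,1,1,2,1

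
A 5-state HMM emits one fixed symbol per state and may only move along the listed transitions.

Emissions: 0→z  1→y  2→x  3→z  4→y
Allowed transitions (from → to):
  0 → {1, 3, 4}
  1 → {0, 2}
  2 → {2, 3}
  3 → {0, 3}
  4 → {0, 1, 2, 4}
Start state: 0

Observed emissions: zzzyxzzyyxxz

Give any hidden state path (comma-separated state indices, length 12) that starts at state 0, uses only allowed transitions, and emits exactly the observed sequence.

  0: obs=z cand={0,3} pick 0 [start]
  1: obs=z cand={0,3} pick 3 [0->3 ok]
  2: obs=z cand={0,3} pick 0 [3->0 ok]
  3: obs=y cand={1,4} pick 4 [0->4 ok]
  4: obs=x cand={2} pick 2 [4->2 ok]
  5: obs=z cand={0,3} pick 3 [2->3 ok]
  6: obs=z cand={0,3} pick 0 [3->0 ok]
  7: obs=y cand={1,4} pick 4 [0->4 ok]
  8: obs=y cand={1,4} pick 4 [4->4 ok]
  9: obs=x cand={2} pick 2 [4->2 ok]
  10: obs=x cand={2} pick 2 [2->2 ok]
  11: obs=z cand={0,3} pick 3 [2->3 ok]

0,3,0,4,2,3,0,4,4,2,2,3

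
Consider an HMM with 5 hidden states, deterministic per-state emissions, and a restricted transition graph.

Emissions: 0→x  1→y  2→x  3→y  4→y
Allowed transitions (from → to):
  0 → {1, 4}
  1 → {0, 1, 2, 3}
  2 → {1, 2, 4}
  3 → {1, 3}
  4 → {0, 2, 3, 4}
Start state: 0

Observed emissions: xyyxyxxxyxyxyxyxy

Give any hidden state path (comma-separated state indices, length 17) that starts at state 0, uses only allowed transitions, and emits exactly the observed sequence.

0,1,1,0,1,2,2,2,4,2,1,2,4,0,4,0,1

  t0 'x' -> {0,2}, take 0 (start)
  t1 'y' -> {1,3,4}, take 1 (0->1 ok)
  t2 'y' -> {1,3,4}, take 1 (1->1 ok)
  t3 'x' -> {0,2}, take 0 (1->0 ok)
  t4 'y' -> {1,3,4}, take 1 (0->1 ok)
  t5 'x' -> {0,2}, take 2 (1->2 ok)
  t6 'x' -> {0,2}, take 2 (2->2 ok)
  t7 'x' -> {0,2}, take 2 (2->2 ok)
  t8 'y' -> {1,3,4}, take 4 (2->4 ok)
  t9 'x' -> {0,2}, take 2 (4->2 ok)
  t10 'y' -> {1,3,4}, take 1 (2->1 ok)
  t11 'x' -> {0,2}, take 2 (1->2 ok)
  t12 'y' -> {1,3,4}, take 4 (2->4 ok)
  t13 'x' -> {0,2}, take 0 (4->0 ok)
  t14 'y' -> {1,3,4}, take 4 (0->4 ok)
  t15 'x' -> {0,2}, take 0 (4->0 ok)
  t16 'y' -> {1,3,4}, take 1 (0->1 ok)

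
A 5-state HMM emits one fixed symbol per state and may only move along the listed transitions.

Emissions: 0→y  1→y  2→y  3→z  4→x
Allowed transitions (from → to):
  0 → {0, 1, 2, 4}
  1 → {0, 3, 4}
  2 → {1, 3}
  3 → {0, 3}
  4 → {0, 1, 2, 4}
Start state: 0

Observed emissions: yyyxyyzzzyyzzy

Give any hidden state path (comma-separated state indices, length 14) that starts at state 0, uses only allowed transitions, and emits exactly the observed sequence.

0,2,1,4,0,2,3,3,3,0,1,3,3,0

  pos 0: y in {0,1,2}, choose 0; start
  pos 1: y in {0,1,2}, choose 2; 0->2 ok
  pos 2: y in {0,1,2}, choose 1; 2->1 ok
  pos 3: x in {4}, choose 4; 1->4 ok
  pos 4: y in {0,1,2}, choose 0; 4->0 ok
  pos 5: y in {0,1,2}, choose 2; 0->2 ok
  pos 6: z in {3}, choose 3; 2->3 ok
  pos 7: z in {3}, choose 3; 3->3 ok
  pos 8: z in {3}, choose 3; 3->3 ok
  pos 9: y in {0,1,2}, choose 0; 3->0 ok
  pos 10: y in {0,1,2}, choose 1; 0->1 ok
  pos 11: z in {3}, choose 3; 1->3 ok
  pos 12: z in {3}, choose 3; 3->3 ok
  pos 13: y in {0,1,2}, choose 0; 3->0 ok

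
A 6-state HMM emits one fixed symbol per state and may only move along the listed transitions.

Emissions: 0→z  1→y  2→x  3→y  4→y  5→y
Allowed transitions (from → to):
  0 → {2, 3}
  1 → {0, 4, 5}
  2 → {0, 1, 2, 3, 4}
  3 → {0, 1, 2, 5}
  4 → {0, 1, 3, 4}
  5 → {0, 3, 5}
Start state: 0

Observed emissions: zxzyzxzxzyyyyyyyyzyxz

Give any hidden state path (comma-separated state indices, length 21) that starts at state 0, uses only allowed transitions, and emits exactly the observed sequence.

0,2,0,3,0,2,0,2,0,3,1,4,4,3,1,5,5,0,3,2,0

  [0] z  {0}  => 0  start
  [1] x  {2}  => 2  0->2 ok
  [2] z  {0}  => 0  2->0 ok
  [3] y  {1,3,4,5}  => 3  0->3 ok
  [4] z  {0}  => 0  3->0 ok
  [5] x  {2}  => 2  0->2 ok
  [6] z  {0}  => 0  2->0 ok
  [7] x  {2}  => 2  0->2 ok
  [8] z  {0}  => 0  2->0 ok
  [9] y  {1,3,4,5}  => 3  0->3 ok
  [10] y  {1,3,4,5}  => 1  3->1 ok
  [11] y  {1,3,4,5}  => 4  1->4 ok
  [12] y  {1,3,4,5}  => 4  4->4 ok
  [13] y  {1,3,4,5}  => 3  4->3 ok
  [14] y  {1,3,4,5}  => 1  3->1 ok
  [15] y  {1,3,4,5}  => 5  1->5 ok
  [16] y  {1,3,4,5}  => 5  5->5 ok
  [17] z  {0}  => 0  5->0 ok
  [18] y  {1,3,4,5}  => 3  0->3 ok
  [19] x  {2}  => 2  3->2 ok
  [20] z  {0}  => 0  2->0 ok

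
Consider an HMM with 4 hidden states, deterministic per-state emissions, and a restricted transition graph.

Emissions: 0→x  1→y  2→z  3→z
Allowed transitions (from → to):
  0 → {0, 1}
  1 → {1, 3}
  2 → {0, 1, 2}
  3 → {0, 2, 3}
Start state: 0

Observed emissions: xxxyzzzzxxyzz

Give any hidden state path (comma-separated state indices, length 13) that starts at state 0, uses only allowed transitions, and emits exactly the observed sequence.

0,0,0,1,3,3,3,3,0,0,1,3,2

  [0] x  {0}  => 0  start
  [1] x  {0}  => 0  0->0 ok
  [2] x  {0}  => 0  0->0 ok
  [3] y  {1}  => 1  0->1 ok
  [4] z  {2,3}  => 3  1->3 ok
  [5] z  {2,3}  => 3  3->3 ok
  [6] z  {2,3}  => 3  3->3 ok
  [7] z  {2,3}  => 3  3->3 ok
  [8] x  {0}  => 0  3->0 ok
  [9] x  {0}  => 0  0->0 ok
  [10] y  {1}  => 1  0->1 ok
  [11] z  {2,3}  => 3  1->3 ok
  [12] z  {2,3}  => 2  3->2 ok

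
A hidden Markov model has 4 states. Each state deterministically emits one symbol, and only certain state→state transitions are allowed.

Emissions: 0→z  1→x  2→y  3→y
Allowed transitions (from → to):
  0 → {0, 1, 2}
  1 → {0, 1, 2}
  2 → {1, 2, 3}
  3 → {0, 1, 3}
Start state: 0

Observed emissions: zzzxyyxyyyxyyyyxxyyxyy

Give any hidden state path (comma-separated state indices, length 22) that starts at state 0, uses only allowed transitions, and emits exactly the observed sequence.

0,0,0,1,2,3,1,2,2,2,1,2,2,2,2,1,1,2,3,1,2,3

  t0 'z' -> {0}, take 0 (start)
  t1 'z' -> {0}, take 0 (0->0 ok)
  t2 'z' -> {0}, take 0 (0->0 ok)
  t3 'x' -> {1}, take 1 (0->1 ok)
  t4 'y' -> {2,3}, take 2 (1->2 ok)
  t5 'y' -> {2,3}, take 3 (2->3 ok)
  t6 'x' -> {1}, take 1 (3->1 ok)
  t7 'y' -> {2,3}, take 2 (1->2 ok)
  t8 'y' -> {2,3}, take 2 (2->2 ok)
  t9 'y' -> {2,3}, take 2 (2->2 ok)
  t10 'x' -> {1}, take 1 (2->1 ok)
  t11 'y' -> {2,3}, take 2 (1->2 ok)
  t12 'y' -> {2,3}, take 2 (2->2 ok)
  t13 'y' -> {2,3}, take 2 (2->2 ok)
  t14 'y' -> {2,3}, take 2 (2->2 ok)
  t15 'x' -> {1}, take 1 (2->1 ok)
  t16 'x' -> {1}, take 1 (1->1 ok)
  t17 'y' -> {2,3}, take 2 (1->2 ok)
  t18 'y' -> {2,3}, take 3 (2->3 ok)
  t19 'x' -> {1}, take 1 (3->1 ok)
  t20 'y' -> {2,3}, take 2 (1->2 ok)
  t21 'y' -> {2,3}, take 3 (2->3 ok)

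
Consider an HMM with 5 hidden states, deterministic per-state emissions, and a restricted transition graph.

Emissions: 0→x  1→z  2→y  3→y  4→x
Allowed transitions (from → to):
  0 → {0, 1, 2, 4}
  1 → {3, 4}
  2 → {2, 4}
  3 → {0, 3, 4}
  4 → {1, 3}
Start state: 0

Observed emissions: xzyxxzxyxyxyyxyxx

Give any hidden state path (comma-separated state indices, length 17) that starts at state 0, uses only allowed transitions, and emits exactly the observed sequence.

  t0 'x' -> {0,4}, take 0 (start)
  t1 'z' -> {1}, take 1 (0->1 ok)
  t2 'y' -> {2,3}, take 3 (1->3 ok)
  t3 'x' -> {0,4}, take 0 (3->0 ok)
  t4 'x' -> {0,4}, take 4 (0->4 ok)
  t5 'z' -> {1}, take 1 (4->1 ok)
  t6 'x' -> {0,4}, take 4 (1->4 ok)
  t7 'y' -> {2,3}, take 3 (4->3 ok)
  t8 'x' -> {0,4}, take 0 (3->0 ok)
  t9 'y' -> {2,3}, take 2 (0->2 ok)
  t10 'x' -> {0,4}, take 4 (2->4 ok)
  t11 'y' -> {2,3}, take 3 (4->3 ok)
  t12 'y' -> {2,3}, take 3 (3->3 ok)
  t13 'x' -> {0,4}, take 4 (3->4 ok)
  t14 'y' -> {2,3}, take 3 (4->3 ok)
  t15 'x' -> {0,4}, take 0 (3->0 ok)
  t16 'x' -> {0,4}, take 4 (0->4 ok)

0,1,3,0,4,1,4,3,0,2,4,3,3,4,3,0,4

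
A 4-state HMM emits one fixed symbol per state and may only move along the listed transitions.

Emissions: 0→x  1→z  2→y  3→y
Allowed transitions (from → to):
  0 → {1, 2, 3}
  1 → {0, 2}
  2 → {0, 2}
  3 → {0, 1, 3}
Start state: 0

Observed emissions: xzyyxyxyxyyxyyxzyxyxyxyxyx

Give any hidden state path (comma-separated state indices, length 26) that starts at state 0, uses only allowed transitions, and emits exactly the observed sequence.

0,1,2,2,0,2,0,3,0,3,3,0,3,3,0,1,2,0,2,0,2,0,2,0,3,0

  t0 'x' -> {0}, take 0 (start)
  t1 'z' -> {1}, take 1 (0->1 ok)
  t2 'y' -> {2,3}, take 2 (1->2 ok)
  t3 'y' -> {2,3}, take 2 (2->2 ok)
  t4 'x' -> {0}, take 0 (2->0 ok)
  t5 'y' -> {2,3}, take 2 (0->2 ok)
  t6 'x' -> {0}, take 0 (2->0 ok)
  t7 'y' -> {2,3}, take 3 (0->3 ok)
  t8 'x' -> {0}, take 0 (3->0 ok)
  t9 'y' -> {2,3}, take 3 (0->3 ok)
  t10 'y' -> {2,3}, take 3 (3->3 ok)
  t11 'x' -> {0}, take 0 (3->0 ok)
  t12 'y' -> {2,3}, take 3 (0->3 ok)
  t13 'y' -> {2,3}, take 3 (3->3 ok)
  t14 'x' -> {0}, take 0 (3->0 ok)
  t15 'z' -> {1}, take 1 (0->1 ok)
  t16 'y' -> {2,3}, take 2 (1->2 ok)
  t17 'x' -> {0}, take 0 (2->0 ok)
  t18 'y' -> {2,3}, take 2 (0->2 ok)
  t19 'x' -> {0}, take 0 (2->0 ok)
  t20 'y' -> {2,3}, take 2 (0->2 ok)
  t21 'x' -> {0}, take 0 (2->0 ok)
  t22 'y' -> {2,3}, take 2 (0->2 ok)
  t23 'x' -> {0}, take 0 (2->0 ok)
  t24 'y' -> {2,3}, take 3 (0->3 ok)
  t25 'x' -> {0}, take 0 (3->0 ok)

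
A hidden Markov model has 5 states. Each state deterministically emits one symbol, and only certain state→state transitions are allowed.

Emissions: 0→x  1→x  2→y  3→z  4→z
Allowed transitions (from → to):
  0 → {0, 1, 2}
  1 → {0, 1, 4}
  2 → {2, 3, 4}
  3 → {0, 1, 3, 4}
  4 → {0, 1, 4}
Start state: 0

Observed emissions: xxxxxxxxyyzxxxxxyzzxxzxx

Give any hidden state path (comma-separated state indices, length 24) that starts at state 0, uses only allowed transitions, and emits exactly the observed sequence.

0,0,0,0,0,0,1,0,2,2,3,1,0,1,0,0,2,3,4,1,1,4,1,0

  0: obs=x cand={0,1} pick 0 [start]
  1: obs=x cand={0,1} pick 0 [0->0 ok]
  2: obs=x cand={0,1} pick 0 [0->0 ok]
  3: obs=x cand={0,1} pick 0 [0->0 ok]
  4: obs=x cand={0,1} pick 0 [0->0 ok]
  5: obs=x cand={0,1} pick 0 [0->0 ok]
  6: obs=x cand={0,1} pick 1 [0->1 ok]
  7: obs=x cand={0,1} pick 0 [1->0 ok]
  8: obs=y cand={2} pick 2 [0->2 ok]
  9: obs=y cand={2} pick 2 [2->2 ok]
  10: obs=z cand={3,4} pick 3 [2->3 ok]
  11: obs=x cand={0,1} pick 1 [3->1 ok]
  12: obs=x cand={0,1} pick 0 [1->0 ok]
  13: obs=x cand={0,1} pick 1 [0->1 ok]
  14: obs=x cand={0,1} pick 0 [1->0 ok]
  15: obs=x cand={0,1} pick 0 [0->0 ok]
  16: obs=y cand={2} pick 2 [0->2 ok]
  17: obs=z cand={3,4} pick 3 [2->3 ok]
  18: obs=z cand={3,4} pick 4 [3->4 ok]
  19: obs=x cand={0,1} pick 1 [4->1 ok]
  20: obs=x cand={0,1} pick 1 [1->1 ok]
  21: obs=z cand={3,4} pick 4 [1->4 ok]
  22: obs=x cand={0,1} pick 1 [4->1 ok]
  23: obs=x cand={0,1} pick 0 [1->0 ok]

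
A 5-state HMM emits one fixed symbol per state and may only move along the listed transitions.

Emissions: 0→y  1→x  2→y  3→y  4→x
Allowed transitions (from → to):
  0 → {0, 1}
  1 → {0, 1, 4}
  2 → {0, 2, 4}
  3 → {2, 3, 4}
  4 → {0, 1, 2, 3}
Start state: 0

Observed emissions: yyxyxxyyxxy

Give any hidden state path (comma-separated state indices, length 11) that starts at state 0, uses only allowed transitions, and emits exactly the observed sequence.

  [0] y  {0,2,3}  => 0  start
  [1] y  {0,2,3}  => 0  0->0 ok
  [2] x  {1,4}  => 1  0->1 ok
  [3] y  {0,2,3}  => 0  1->0 ok
  [4] x  {1,4}  => 1  0->1 ok
  [5] x  {1,4}  => 4  1->4 ok
  [6] y  {0,2,3}  => 2  4->2 ok
  [7] y  {0,2,3}  => 0  2->0 ok
  [8] x  {1,4}  => 1  0->1 ok
  [9] x  {1,4}  => 1  1->1 ok
  [10] y  {0,2,3}  => 0  1->0 ok

0,0,1,0,1,4,2,0,1,1,0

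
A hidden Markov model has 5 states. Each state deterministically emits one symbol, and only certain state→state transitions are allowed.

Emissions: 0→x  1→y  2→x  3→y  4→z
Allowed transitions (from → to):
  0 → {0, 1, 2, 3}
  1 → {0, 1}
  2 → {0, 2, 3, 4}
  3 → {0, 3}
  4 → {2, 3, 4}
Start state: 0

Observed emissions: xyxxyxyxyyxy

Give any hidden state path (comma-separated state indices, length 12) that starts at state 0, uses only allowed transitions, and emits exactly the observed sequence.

0,1,0,2,3,0,3,0,3,3,0,3

  pos 0: x in {0,2}, choose 0; start
  pos 1: y in {1,3}, choose 1; 0->1 ok
  pos 2: x in {0,2}, choose 0; 1->0 ok
  pos 3: x in {0,2}, choose 2; 0->2 ok
  pos 4: y in {1,3}, choose 3; 2->3 ok
  pos 5: x in {0,2}, choose 0; 3->0 ok
  pos 6: y in {1,3}, choose 3; 0->3 ok
  pos 7: x in {0,2}, choose 0; 3->0 ok
  pos 8: y in {1,3}, choose 3; 0->3 ok
  pos 9: y in {1,3}, choose 3; 3->3 ok
  pos 10: x in {0,2}, choose 0; 3->0 ok
  pos 11: y in {1,3}, choose 3; 0->3 ok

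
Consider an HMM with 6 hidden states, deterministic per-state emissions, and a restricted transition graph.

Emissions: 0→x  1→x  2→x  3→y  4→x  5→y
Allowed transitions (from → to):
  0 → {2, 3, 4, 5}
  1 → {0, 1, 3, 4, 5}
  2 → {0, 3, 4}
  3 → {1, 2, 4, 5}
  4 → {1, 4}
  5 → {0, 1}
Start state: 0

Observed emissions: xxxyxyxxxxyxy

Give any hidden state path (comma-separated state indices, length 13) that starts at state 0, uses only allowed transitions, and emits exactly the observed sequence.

  t0 'x' -> {0,1,2,4}, take 0 (start)
  t1 'x' -> {0,1,2,4}, take 4 (0->4 ok)
  t2 'x' -> {0,1,2,4}, take 1 (4->1 ok)
  t3 'y' -> {3,5}, take 5 (1->5 ok)
  t4 'x' -> {0,1,2,4}, take 1 (5->1 ok)
  t5 'y' -> {3,5}, take 5 (1->5 ok)
  t6 'x' -> {0,1,2,4}, take 1 (5->1 ok)
  t7 'x' -> {0,1,2,4}, take 4 (1->4 ok)
  t8 'x' -> {0,1,2,4}, take 4 (4->4 ok)
  t9 'x' -> {0,1,2,4}, take 1 (4->1 ok)
  t10 'y' -> {3,5}, take 5 (1->5 ok)
  t11 'x' -> {0,1,2,4}, take 0 (5->0 ok)
  t12 'y' -> {3,5}, take 5 (0->5 ok)

0,4,1,5,1,5,1,4,4,1,5,0,5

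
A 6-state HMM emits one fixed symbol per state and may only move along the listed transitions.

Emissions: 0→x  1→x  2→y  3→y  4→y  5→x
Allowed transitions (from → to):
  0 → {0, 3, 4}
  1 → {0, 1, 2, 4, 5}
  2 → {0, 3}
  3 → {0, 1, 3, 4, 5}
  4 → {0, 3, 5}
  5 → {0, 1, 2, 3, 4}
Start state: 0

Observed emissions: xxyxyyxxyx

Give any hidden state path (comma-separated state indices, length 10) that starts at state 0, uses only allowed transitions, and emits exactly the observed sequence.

  pos 0: x in {0,1,5}, choose 0; start
  pos 1: x in {0,1,5}, choose 0; 0->0 ok
  pos 2: y in {2,3,4}, choose 3; 0->3 ok
  pos 3: x in {0,1,5}, choose 5; 3->5 ok
  pos 4: y in {2,3,4}, choose 2; 5->2 ok
  pos 5: y in {2,3,4}, choose 3; 2->3 ok
  pos 6: x in {0,1,5}, choose 5; 3->5 ok
  pos 7: x in {0,1,5}, choose 0; 5->0 ok
  pos 8: y in {2,3,4}, choose 4; 0->4 ok
  pos 9: x in {0,1,5}, choose 0; 4->0 ok

0,0,3,5,2,3,5,0,4,0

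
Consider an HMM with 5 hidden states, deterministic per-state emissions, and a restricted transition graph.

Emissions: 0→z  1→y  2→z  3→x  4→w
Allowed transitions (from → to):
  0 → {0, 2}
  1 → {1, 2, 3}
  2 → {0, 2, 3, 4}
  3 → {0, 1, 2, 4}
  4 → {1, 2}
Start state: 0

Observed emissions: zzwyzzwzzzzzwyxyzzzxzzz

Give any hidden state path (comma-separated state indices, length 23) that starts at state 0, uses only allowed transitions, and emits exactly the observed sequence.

0,2,4,1,2,2,4,2,0,2,0,2,4,1,3,1,2,0,2,3,0,2,2

  0: obs=z cand={0,2} pick 0 [start]
  1: obs=z cand={0,2} pick 2 [0->2 ok]
  2: obs=w cand={4} pick 4 [2->4 ok]
  3: obs=y cand={1} pick 1 [4->1 ok]
  4: obs=z cand={0,2} pick 2 [1->2 ok]
  5: obs=z cand={0,2} pick 2 [2->2 ok]
  6: obs=w cand={4} pick 4 [2->4 ok]
  7: obs=z cand={0,2} pick 2 [4->2 ok]
  8: obs=z cand={0,2} pick 0 [2->0 ok]
  9: obs=z cand={0,2} pick 2 [0->2 ok]
  10: obs=z cand={0,2} pick 0 [2->0 ok]
  11: obs=z cand={0,2} pick 2 [0->2 ok]
  12: obs=w cand={4} pick 4 [2->4 ok]
  13: obs=y cand={1} pick 1 [4->1 ok]
  14: obs=x cand={3} pick 3 [1->3 ok]
  15: obs=y cand={1} pick 1 [3->1 ok]
  16: obs=z cand={0,2} pick 2 [1->2 ok]
  17: obs=z cand={0,2} pick 0 [2->0 ok]
  18: obs=z cand={0,2} pick 2 [0->2 ok]
  19: obs=x cand={3} pick 3 [2->3 ok]
  20: obs=z cand={0,2} pick 0 [3->0 ok]
  21: obs=z cand={0,2} pick 2 [0->2 ok]
  22: obs=z cand={0,2} pick 2 [2->2 ok]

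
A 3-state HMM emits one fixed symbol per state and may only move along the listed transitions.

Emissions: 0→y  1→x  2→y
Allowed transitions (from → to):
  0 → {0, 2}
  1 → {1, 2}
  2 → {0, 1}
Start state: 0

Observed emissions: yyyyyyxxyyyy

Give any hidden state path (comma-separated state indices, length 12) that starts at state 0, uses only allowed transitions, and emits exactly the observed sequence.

  [0] y  {0,2}  => 0  start
  [1] y  {0,2}  => 2  0->2 ok
  [2] y  {0,2}  => 0  2->0 ok
  [3] y  {0,2}  => 2  0->2 ok
  [4] y  {0,2}  => 0  2->0 ok
  [5] y  {0,2}  => 2  0->2 ok
  [6] x  {1}  => 1  2->1 ok
  [7] x  {1}  => 1  1->1 ok
  [8] y  {0,2}  => 2  1->2 ok
  [9] y  {0,2}  => 0  2->0 ok
  [10] y  {0,2}  => 0  0->0 ok
  [11] y  {0,2}  => 2  0->2 ok

0,2,0,2,0,2,1,1,2,0,0,2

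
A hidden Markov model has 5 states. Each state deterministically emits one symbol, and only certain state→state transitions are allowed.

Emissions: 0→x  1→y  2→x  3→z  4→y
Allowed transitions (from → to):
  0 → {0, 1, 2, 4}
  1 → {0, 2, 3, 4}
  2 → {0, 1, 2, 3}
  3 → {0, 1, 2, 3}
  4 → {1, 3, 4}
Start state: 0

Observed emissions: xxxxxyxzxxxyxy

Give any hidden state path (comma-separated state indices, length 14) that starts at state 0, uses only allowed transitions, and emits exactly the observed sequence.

0,2,2,2,2,1,2,3,0,0,2,1,0,4

  pos 0: x in {0,2}, choose 0; start
  pos 1: x in {0,2}, choose 2; 0->2 ok
  pos 2: x in {0,2}, choose 2; 2->2 ok
  pos 3: x in {0,2}, choose 2; 2->2 ok
  pos 4: x in {0,2}, choose 2; 2->2 ok
  pos 5: y in {1,4}, choose 1; 2->1 ok
  pos 6: x in {0,2}, choose 2; 1->2 ok
  pos 7: z in {3}, choose 3; 2->3 ok
  pos 8: x in {0,2}, choose 0; 3->0 ok
  pos 9: x in {0,2}, choose 0; 0->0 ok
  pos 10: x in {0,2}, choose 2; 0->2 ok
  pos 11: y in {1,4}, choose 1; 2->1 ok
  pos 12: x in {0,2}, choose 0; 1->0 ok
  pos 13: y in {1,4}, choose 4; 0->4 ok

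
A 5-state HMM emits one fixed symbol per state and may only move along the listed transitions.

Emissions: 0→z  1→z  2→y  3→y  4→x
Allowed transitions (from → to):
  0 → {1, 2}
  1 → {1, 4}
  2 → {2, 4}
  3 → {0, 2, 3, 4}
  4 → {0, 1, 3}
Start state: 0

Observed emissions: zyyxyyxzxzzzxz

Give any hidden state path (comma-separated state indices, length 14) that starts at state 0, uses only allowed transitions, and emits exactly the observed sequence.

0,2,2,4,3,2,4,1,4,0,1,1,4,0

  [0] z  {0,1}  => 0  start
  [1] y  {2,3}  => 2  0->2 ok
  [2] y  {2,3}  => 2  2->2 ok
  [3] x  {4}  => 4  2->4 ok
  [4] y  {2,3}  => 3  4->3 ok
  [5] y  {2,3}  => 2  3->2 ok
  [6] x  {4}  => 4  2->4 ok
  [7] z  {0,1}  => 1  4->1 ok
  [8] x  {4}  => 4  1->4 ok
  [9] z  {0,1}  => 0  4->0 ok
  [10] z  {0,1}  => 1  0->1 ok
  [11] z  {0,1}  => 1  1->1 ok
  [12] x  {4}  => 4  1->4 ok
  [13] z  {0,1}  => 0  4->0 ok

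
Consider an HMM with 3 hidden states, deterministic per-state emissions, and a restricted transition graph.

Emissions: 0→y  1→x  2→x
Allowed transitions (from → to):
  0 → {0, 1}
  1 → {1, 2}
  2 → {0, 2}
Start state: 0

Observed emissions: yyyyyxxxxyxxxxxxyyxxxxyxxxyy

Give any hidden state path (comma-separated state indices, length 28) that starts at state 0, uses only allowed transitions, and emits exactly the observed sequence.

  t0 'y' -> {0}, take 0 (start)
  t1 'y' -> {0}, take 0 (0->0 ok)
  t2 'y' -> {0}, take 0 (0->0 ok)
  t3 'y' -> {0}, take 0 (0->0 ok)
  t4 'y' -> {0}, take 0 (0->0 ok)
  t5 'x' -> {1,2}, take 1 (0->1 ok)
  t6 'x' -> {1,2}, take 1 (1->1 ok)
  t7 'x' -> {1,2}, take 2 (1->2 ok)
  t8 'x' -> {1,2}, take 2 (2->2 ok)
  t9 'y' -> {0}, take 0 (2->0 ok)
  t10 'x' -> {1,2}, take 1 (0->1 ok)
  t11 'x' -> {1,2}, take 1 (1->1 ok)
  t12 'x' -> {1,2}, take 1 (1->1 ok)
  t13 'x' -> {1,2}, take 1 (1->1 ok)
  t14 'x' -> {1,2}, take 1 (1->1 ok)
  t15 'x' -> {1,2}, take 2 (1->2 ok)
  t16 'y' -> {0}, take 0 (2->0 ok)
  t17 'y' -> {0}, take 0 (0->0 ok)
  t18 'x' -> {1,2}, take 1 (0->1 ok)
  t19 'x' -> {1,2}, take 1 (1->1 ok)
  t20 'x' -> {1,2}, take 2 (1->2 ok)
  t21 'x' -> {1,2}, take 2 (2->2 ok)
  t22 'y' -> {0}, take 0 (2->0 ok)
  t23 'x' -> {1,2}, take 1 (0->1 ok)
  t24 'x' -> {1,2}, take 1 (1->1 ok)
  t25 'x' -> {1,2}, take 2 (1->2 ok)
  t26 'y' -> {0}, take 0 (2->0 ok)
  t27 'y' -> {0}, take 0 (0->0 ok)

0,0,0,0,0,1,1,2,2,0,1,1,1,1,1,2,0,0,1,1,2,2,0,1,1,2,0,0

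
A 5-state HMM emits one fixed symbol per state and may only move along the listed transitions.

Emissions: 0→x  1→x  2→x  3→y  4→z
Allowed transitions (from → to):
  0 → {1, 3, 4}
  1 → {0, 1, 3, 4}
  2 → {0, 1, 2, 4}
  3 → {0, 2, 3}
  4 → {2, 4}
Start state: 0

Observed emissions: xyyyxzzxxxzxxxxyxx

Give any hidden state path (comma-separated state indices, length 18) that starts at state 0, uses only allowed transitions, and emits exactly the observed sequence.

0,3,3,3,0,4,4,2,2,2,4,2,0,1,0,3,2,0

  0: obs=x cand={0,1,2} pick 0 [start]
  1: obs=y cand={3} pick 3 [0->3 ok]
  2: obs=y cand={3} pick 3 [3->3 ok]
  3: obs=y cand={3} pick 3 [3->3 ok]
  4: obs=x cand={0,1,2} pick 0 [3->0 ok]
  5: obs=z cand={4} pick 4 [0->4 ok]
  6: obs=z cand={4} pick 4 [4->4 ok]
  7: obs=x cand={0,1,2} pick 2 [4->2 ok]
  8: obs=x cand={0,1,2} pick 2 [2->2 ok]
  9: obs=x cand={0,1,2} pick 2 [2->2 ok]
  10: obs=z cand={4} pick 4 [2->4 ok]
  11: obs=x cand={0,1,2} pick 2 [4->2 ok]
  12: obs=x cand={0,1,2} pick 0 [2->0 ok]
  13: obs=x cand={0,1,2} pick 1 [0->1 ok]
  14: obs=x cand={0,1,2} pick 0 [1->0 ok]
  15: obs=y cand={3} pick 3 [0->3 ok]
  16: obs=x cand={0,1,2} pick 2 [3->2 ok]
  17: obs=x cand={0,1,2} pick 0 [2->0 ok]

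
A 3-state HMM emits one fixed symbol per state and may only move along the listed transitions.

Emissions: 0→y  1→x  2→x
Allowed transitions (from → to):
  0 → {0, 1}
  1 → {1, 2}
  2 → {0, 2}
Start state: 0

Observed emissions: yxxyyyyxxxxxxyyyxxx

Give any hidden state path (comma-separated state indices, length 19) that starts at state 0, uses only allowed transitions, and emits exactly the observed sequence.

  t0 'y' -> {0}, take 0 (start)
  t1 'x' -> {1,2}, take 1 (0->1 ok)
  t2 'x' -> {1,2}, take 2 (1->2 ok)
  t3 'y' -> {0}, take 0 (2->0 ok)
  t4 'y' -> {0}, take 0 (0->0 ok)
  t5 'y' -> {0}, take 0 (0->0 ok)
  t6 'y' -> {0}, take 0 (0->0 ok)
  t7 'x' -> {1,2}, take 1 (0->1 ok)
  t8 'x' -> {1,2}, take 1 (1->1 ok)
  t9 'x' -> {1,2}, take 1 (1->1 ok)
  t10 'x' -> {1,2}, take 1 (1->1 ok)
  t11 'x' -> {1,2}, take 1 (1->1 ok)
  t12 'x' -> {1,2}, take 2 (1->2 ok)
  t13 'y' -> {0}, take 0 (2->0 ok)
  t14 'y' -> {0}, take 0 (0->0 ok)
  t15 'y' -> {0}, take 0 (0->0 ok)
  t16 'x' -> {1,2}, take 1 (0->1 ok)
  t17 'x' -> {1,2}, take 2 (1->2 ok)
  t18 'x' -> {1,2}, take 2 (2->2 ok)

0,1,2,0,0,0,0,1,1,1,1,1,2,0,0,0,1,2,2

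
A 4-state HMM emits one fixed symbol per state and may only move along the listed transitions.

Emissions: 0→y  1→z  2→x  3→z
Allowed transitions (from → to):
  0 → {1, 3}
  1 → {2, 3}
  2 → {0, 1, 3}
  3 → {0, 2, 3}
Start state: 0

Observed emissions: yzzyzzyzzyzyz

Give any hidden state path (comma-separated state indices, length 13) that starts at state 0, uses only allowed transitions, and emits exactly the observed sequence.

0,1,3,0,1,3,0,1,3,0,3,0,3

  [0] y  {0}  => 0  start
  [1] z  {1,3}  => 1  0->1 ok
  [2] z  {1,3}  => 3  1->3 ok
  [3] y  {0}  => 0  3->0 ok
  [4] z  {1,3}  => 1  0->1 ok
  [5] z  {1,3}  => 3  1->3 ok
  [6] y  {0}  => 0  3->0 ok
  [7] z  {1,3}  => 1  0->1 ok
  [8] z  {1,3}  => 3  1->3 ok
  [9] y  {0}  => 0  3->0 ok
  [10] z  {1,3}  => 3  0->3 ok
  [11] y  {0}  => 0  3->0 ok
  [12] z  {1,3}  => 3  0->3 ok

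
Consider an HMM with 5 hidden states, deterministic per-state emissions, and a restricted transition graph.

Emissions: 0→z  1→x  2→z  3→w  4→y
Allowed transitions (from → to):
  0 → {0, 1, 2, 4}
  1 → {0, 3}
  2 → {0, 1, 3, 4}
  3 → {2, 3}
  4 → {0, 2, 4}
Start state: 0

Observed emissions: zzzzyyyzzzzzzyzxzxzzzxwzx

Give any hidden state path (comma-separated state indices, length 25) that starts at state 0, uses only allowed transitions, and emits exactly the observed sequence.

  pos 0: z in {0,2}, choose 0; start
  pos 1: z in {0,2}, choose 0; 0->0 ok
  pos 2: z in {0,2}, choose 0; 0->0 ok
  pos 3: z in {0,2}, choose 0; 0->0 ok
  pos 4: y in {4}, choose 4; 0->4 ok
  pos 5: y in {4}, choose 4; 4->4 ok
  pos 6: y in {4}, choose 4; 4->4 ok
  pos 7: z in {0,2}, choose 0; 4->0 ok
  pos 8: z in {0,2}, choose 2; 0->2 ok
  pos 9: z in {0,2}, choose 0; 2->0 ok
  pos 10: z in {0,2}, choose 0; 0->0 ok
  pos 11: z in {0,2}, choose 0; 0->0 ok
  pos 12: z in {0,2}, choose 2; 0->2 ok
  pos 13: y in {4}, choose 4; 2->4 ok
  pos 14: z in {0,2}, choose 2; 4->2 ok
  pos 15: x in {1}, choose 1; 2->1 ok
  pos 16: z in {0,2}, choose 0; 1->0 ok
  pos 17: x in {1}, choose 1; 0->1 ok
  pos 18: z in {0,2}, choose 0; 1->0 ok
  pos 19: z in {0,2}, choose 0; 0->0 ok
  pos 20: z in {0,2}, choose 2; 0->2 ok
  pos 21: x in {1}, choose 1; 2->1 ok
  pos 22: w in {3}, choose 3; 1->3 ok
  pos 23: z in {0,2}, choose 2; 3->2 ok
  pos 24: x in {1}, choose 1; 2->1 ok

0,0,0,0,4,4,4,0,2,0,0,0,2,4,2,1,0,1,0,0,2,1,3,2,1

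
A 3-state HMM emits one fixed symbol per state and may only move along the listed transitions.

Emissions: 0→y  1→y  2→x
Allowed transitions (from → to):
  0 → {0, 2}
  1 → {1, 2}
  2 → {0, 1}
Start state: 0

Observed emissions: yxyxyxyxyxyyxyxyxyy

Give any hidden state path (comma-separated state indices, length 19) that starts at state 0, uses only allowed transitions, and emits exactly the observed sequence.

0,2,0,2,1,2,0,2,1,2,1,1,2,0,2,0,2,1,1

  pos 0: y in {0,1}, choose 0; start
  pos 1: x in {2}, choose 2; 0->2 ok
  pos 2: y in {0,1}, choose 0; 2->0 ok
  pos 3: x in {2}, choose 2; 0->2 ok
  pos 4: y in {0,1}, choose 1; 2->1 ok
  pos 5: x in {2}, choose 2; 1->2 ok
  pos 6: y in {0,1}, choose 0; 2->0 ok
  pos 7: x in {2}, choose 2; 0->2 ok
  pos 8: y in {0,1}, choose 1; 2->1 ok
  pos 9: x in {2}, choose 2; 1->2 ok
  pos 10: y in {0,1}, choose 1; 2->1 ok
  pos 11: y in {0,1}, choose 1; 1->1 ok
  pos 12: x in {2}, choose 2; 1->2 ok
  pos 13: y in {0,1}, choose 0; 2->0 ok
  pos 14: x in {2}, choose 2; 0->2 ok
  pos 15: y in {0,1}, choose 0; 2->0 ok
  pos 16: x in {2}, choose 2; 0->2 ok
  pos 17: y in {0,1}, choose 1; 2->1 ok
  pos 18: y in {0,1}, choose 1; 1->1 ok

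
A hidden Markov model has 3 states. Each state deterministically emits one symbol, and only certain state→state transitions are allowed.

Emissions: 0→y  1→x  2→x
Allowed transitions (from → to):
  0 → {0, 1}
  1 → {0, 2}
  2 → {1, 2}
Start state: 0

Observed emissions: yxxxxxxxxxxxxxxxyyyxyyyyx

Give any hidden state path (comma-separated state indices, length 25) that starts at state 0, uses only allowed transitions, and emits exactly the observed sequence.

  [0] y  {0}  => 0  start
  [1] x  {1,2}  => 1  0->1 ok
  [2] x  {1,2}  => 2  1->2 ok
  [3] x  {1,2}  => 2  2->2 ok
  [4] x  {1,2}  => 1  2->1 ok
  [5] x  {1,2}  => 2  1->2 ok
  [6] x  {1,2}  => 1  2->1 ok
  [7] x  {1,2}  => 2  1->2 ok
  [8] x  {1,2}  => 1  2->1 ok
  [9] x  {1,2}  => 2  1->2 ok
  [10] x  {1,2}  => 2  2->2 ok
  [11] x  {1,2}  => 2  2->2 ok
  [12] x  {1,2}  => 2  2->2 ok
  [13] x  {1,2}  => 1  2->1 ok
  [14] x  {1,2}  => 2  1->2 ok
  [15] x  {1,2}  => 1  2->1 ok
  [16] y  {0}  => 0  1->0 ok
  [17] y  {0}  => 0  0->0 ok
  [18] y  {0}  => 0  0->0 ok
  [19] x  {1,2}  => 1  0->1 ok
  [20] y  {0}  => 0  1->0 ok
  [21] y  {0}  => 0  0->0 ok
  [22] y  {0}  => 0  0->0 ok
  [23] y  {0}  => 0  0->0 ok
  [24] x  {1,2}  => 1  0->1 ok

0,1,2,2,1,2,1,2,1,2,2,2,2,1,2,1,0,0,0,1,0,0,0,0,1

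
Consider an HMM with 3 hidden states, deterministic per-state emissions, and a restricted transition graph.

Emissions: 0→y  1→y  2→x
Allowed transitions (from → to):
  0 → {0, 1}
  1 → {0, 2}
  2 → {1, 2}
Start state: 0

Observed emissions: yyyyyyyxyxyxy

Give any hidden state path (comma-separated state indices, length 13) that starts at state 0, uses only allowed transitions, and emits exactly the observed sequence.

0,1,0,1,0,0,1,2,1,2,1,2,1

  0: obs=y cand={0,1} pick 0 [start]
  1: obs=y cand={0,1} pick 1 [0->1 ok]
  2: obs=y cand={0,1} pick 0 [1->0 ok]
  3: obs=y cand={0,1} pick 1 [0->1 ok]
  4: obs=y cand={0,1} pick 0 [1->0 ok]
  5: obs=y cand={0,1} pick 0 [0->0 ok]
  6: obs=y cand={0,1} pick 1 [0->1 ok]
  7: obs=x cand={2} pick 2 [1->2 ok]
  8: obs=y cand={0,1} pick 1 [2->1 ok]
  9: obs=x cand={2} pick 2 [1->2 ok]
  10: obs=y cand={0,1} pick 1 [2->1 ok]
  11: obs=x cand={2} pick 2 [1->2 ok]
  12: obs=y cand={0,1} pick 1 [2->1 ok]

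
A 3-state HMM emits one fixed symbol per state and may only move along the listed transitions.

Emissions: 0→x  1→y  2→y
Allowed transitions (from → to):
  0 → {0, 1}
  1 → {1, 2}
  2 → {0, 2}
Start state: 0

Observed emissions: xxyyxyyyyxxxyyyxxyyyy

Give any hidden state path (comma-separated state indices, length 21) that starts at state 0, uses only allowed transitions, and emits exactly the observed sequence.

  0: obs=x cand={0} pick 0 [start]
  1: obs=x cand={0} pick 0 [0->0 ok]
  2: obs=y cand={1,2} pick 1 [0->1 ok]
  3: obs=y cand={1,2} pick 2 [1->2 ok]
  4: obs=x cand={0} pick 0 [2->0 ok]
  5: obs=y cand={1,2} pick 1 [0->1 ok]
  6: obs=y cand={1,2} pick 1 [1->1 ok]
  7: obs=y cand={1,2} pick 1 [1->1 ok]
  8: obs=y cand={1,2} pick 2 [1->2 ok]
  9: obs=x cand={0} pick 0 [2->0 ok]
  10: obs=x cand={0} pick 0 [0->0 ok]
  11: obs=x cand={0} pick 0 [0->0 ok]
  12: obs=y cand={1,2} pick 1 [0->1 ok]
  13: obs=y cand={1,2} pick 2 [1->2 ok]
  14: obs=y cand={1,2} pick 2 [2->2 ok]
  15: obs=x cand={0} pick 0 [2->0 ok]
  16: obs=x cand={0} pick 0 [0->0 ok]
  17: obs=y cand={1,2} pick 1 [0->1 ok]
  18: obs=y cand={1,2} pick 1 [1->1 ok]
  19: obs=y cand={1,2} pick 1 [1->1 ok]
  20: obs=y cand={1,2} pick 1 [1->1 ok]

0,0,1,2,0,1,1,1,2,0,0,0,1,2,2,0,0,1,1,1,1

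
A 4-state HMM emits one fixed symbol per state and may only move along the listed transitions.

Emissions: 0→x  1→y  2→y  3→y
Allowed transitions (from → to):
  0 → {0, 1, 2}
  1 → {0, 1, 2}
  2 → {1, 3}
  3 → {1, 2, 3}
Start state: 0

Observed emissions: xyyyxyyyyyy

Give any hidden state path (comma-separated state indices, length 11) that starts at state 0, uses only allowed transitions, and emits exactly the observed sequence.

0,2,3,1,0,1,1,2,3,2,1

  pos 0: x in {0}, choose 0; start
  pos 1: y in {1,2,3}, choose 2; 0->2 ok
  pos 2: y in {1,2,3}, choose 3; 2->3 ok
  pos 3: y in {1,2,3}, choose 1; 3->1 ok
  pos 4: x in {0}, choose 0; 1->0 ok
  pos 5: y in {1,2,3}, choose 1; 0->1 ok
  pos 6: y in {1,2,3}, choose 1; 1->1 ok
  pos 7: y in {1,2,3}, choose 2; 1->2 ok
  pos 8: y in {1,2,3}, choose 3; 2->3 ok
  pos 9: y in {1,2,3}, choose 2; 3->2 ok
  pos 10: y in {1,2,3}, choose 1; 2->1 ok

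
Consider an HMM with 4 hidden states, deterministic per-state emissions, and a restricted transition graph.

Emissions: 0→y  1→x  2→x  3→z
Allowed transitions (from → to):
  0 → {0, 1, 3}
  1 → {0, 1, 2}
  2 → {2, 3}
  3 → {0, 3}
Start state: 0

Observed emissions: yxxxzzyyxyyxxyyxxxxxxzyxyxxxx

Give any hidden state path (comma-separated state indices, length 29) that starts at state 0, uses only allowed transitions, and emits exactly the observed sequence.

0,1,1,2,3,3,0,0,1,0,0,1,1,0,0,1,1,1,1,2,2,3,0,1,0,1,1,1,2

  t0 'y' -> {0}, take 0 (start)
  t1 'x' -> {1,2}, take 1 (0->1 ok)
  t2 'x' -> {1,2}, take 1 (1->1 ok)
  t3 'x' -> {1,2}, take 2 (1->2 ok)
  t4 'z' -> {3}, take 3 (2->3 ok)
  t5 'z' -> {3}, take 3 (3->3 ok)
  t6 'y' -> {0}, take 0 (3->0 ok)
  t7 'y' -> {0}, take 0 (0->0 ok)
  t8 'x' -> {1,2}, take 1 (0->1 ok)
  t9 'y' -> {0}, take 0 (1->0 ok)
  t10 'y' -> {0}, take 0 (0->0 ok)
  t11 'x' -> {1,2}, take 1 (0->1 ok)
  t12 'x' -> {1,2}, take 1 (1->1 ok)
  t13 'y' -> {0}, take 0 (1->0 ok)
  t14 'y' -> {0}, take 0 (0->0 ok)
  t15 'x' -> {1,2}, take 1 (0->1 ok)
  t16 'x' -> {1,2}, take 1 (1->1 ok)
  t17 'x' -> {1,2}, take 1 (1->1 ok)
  t18 'x' -> {1,2}, take 1 (1->1 ok)
  t19 'x' -> {1,2}, take 2 (1->2 ok)
  t20 'x' -> {1,2}, take 2 (2->2 ok)
  t21 'z' -> {3}, take 3 (2->3 ok)
  t22 'y' -> {0}, take 0 (3->0 ok)
  t23 'x' -> {1,2}, take 1 (0->1 ok)
  t24 'y' -> {0}, take 0 (1->0 ok)
  t25 'x' -> {1,2}, take 1 (0->1 ok)
  t26 'x' -> {1,2}, take 1 (1->1 ok)
  t27 'x' -> {1,2}, take 1 (1->1 ok)
  t28 'x' -> {1,2}, take 2 (1->2 ok)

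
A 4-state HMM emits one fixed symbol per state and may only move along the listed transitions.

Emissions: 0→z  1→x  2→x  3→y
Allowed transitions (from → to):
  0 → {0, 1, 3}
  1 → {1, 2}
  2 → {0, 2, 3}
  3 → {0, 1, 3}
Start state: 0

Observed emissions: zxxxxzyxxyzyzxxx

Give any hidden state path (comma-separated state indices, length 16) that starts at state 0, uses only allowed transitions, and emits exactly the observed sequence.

  t0 'z' -> {0}, take 0 (start)
  t1 'x' -> {1,2}, take 1 (0->1 ok)
  t2 'x' -> {1,2}, take 1 (1->1 ok)
  t3 'x' -> {1,2}, take 1 (1->1 ok)
  t4 'x' -> {1,2}, take 2 (1->2 ok)
  t5 'z' -> {0}, take 0 (2->0 ok)
  t6 'y' -> {3}, take 3 (0->3 ok)
  t7 'x' -> {1,2}, take 1 (3->1 ok)
  t8 'x' -> {1,2}, take 2 (1->2 ok)
  t9 'y' -> {3}, take 3 (2->3 ok)
  t10 'z' -> {0}, take 0 (3->0 ok)
  t11 'y' -> {3}, take 3 (0->3 ok)
  t12 'z' -> {0}, take 0 (3->0 ok)
  t13 'x' -> {1,2}, take 1 (0->1 ok)
  t14 'x' -> {1,2}, take 2 (1->2 ok)
  t15 'x' -> {1,2}, take 2 (2->2 ok)

0,1,1,1,2,0,3,1,2,3,0,3,0,1,2,2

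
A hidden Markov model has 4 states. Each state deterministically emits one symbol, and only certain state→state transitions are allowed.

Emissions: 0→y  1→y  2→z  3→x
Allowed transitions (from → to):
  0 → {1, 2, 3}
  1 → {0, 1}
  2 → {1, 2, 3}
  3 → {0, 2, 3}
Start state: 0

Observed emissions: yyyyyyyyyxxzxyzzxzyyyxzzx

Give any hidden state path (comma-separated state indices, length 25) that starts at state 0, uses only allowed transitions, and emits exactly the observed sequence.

  t0 'y' -> {0,1}, take 0 (start)
  t1 'y' -> {0,1}, take 1 (0->1 ok)
  t2 'y' -> {0,1}, take 1 (1->1 ok)
  t3 'y' -> {0,1}, take 1 (1->1 ok)
  t4 'y' -> {0,1}, take 1 (1->1 ok)
  t5 'y' -> {0,1}, take 1 (1->1 ok)
  t6 'y' -> {0,1}, take 1 (1->1 ok)
  t7 'y' -> {0,1}, take 1 (1->1 ok)
  t8 'y' -> {0,1}, take 0 (1->0 ok)
  t9 'x' -> {3}, take 3 (0->3 ok)
  t10 'x' -> {3}, take 3 (3->3 ok)
  t11 'z' -> {2}, take 2 (3->2 ok)
  t12 'x' -> {3}, take 3 (2->3 ok)
  t13 'y' -> {0,1}, take 0 (3->0 ok)
  t14 'z' -> {2}, take 2 (0->2 ok)
  t15 'z' -> {2}, take 2 (2->2 ok)
  t16 'x' -> {3}, take 3 (2->3 ok)
  t17 'z' -> {2}, take 2 (3->2 ok)
  t18 'y' -> {0,1}, take 1 (2->1 ok)
  t19 'y' -> {0,1}, take 1 (1->1 ok)
  t20 'y' -> {0,1}, take 0 (1->0 ok)
  t21 'x' -> {3}, take 3 (0->3 ok)
  t22 'z' -> {2}, take 2 (3->2 ok)
  t23 'z' -> {2}, take 2 (2->2 ok)
  t24 'x' -> {3}, take 3 (2->3 ok)

0,1,1,1,1,1,1,1,0,3,3,2,3,0,2,2,3,2,1,1,0,3,2,2,3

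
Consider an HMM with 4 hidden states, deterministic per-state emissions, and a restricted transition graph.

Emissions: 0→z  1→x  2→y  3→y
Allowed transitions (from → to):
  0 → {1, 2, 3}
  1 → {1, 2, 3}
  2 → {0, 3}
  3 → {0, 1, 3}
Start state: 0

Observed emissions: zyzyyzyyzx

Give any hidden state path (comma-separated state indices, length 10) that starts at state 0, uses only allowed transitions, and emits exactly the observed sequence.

0,3,0,3,3,0,3,3,0,1

  pos 0: z in {0}, choose 0; start
  pos 1: y in {2,3}, choose 3; 0->3 ok
  pos 2: z in {0}, choose 0; 3->0 ok
  pos 3: y in {2,3}, choose 3; 0->3 ok
  pos 4: y in {2,3}, choose 3; 3->3 ok
  pos 5: z in {0}, choose 0; 3->0 ok
  pos 6: y in {2,3}, choose 3; 0->3 ok
  pos 7: y in {2,3}, choose 3; 3->3 ok
  pos 8: z in {0}, choose 0; 3->0 ok
  pos 9: x in {1}, choose 1; 0->1 ok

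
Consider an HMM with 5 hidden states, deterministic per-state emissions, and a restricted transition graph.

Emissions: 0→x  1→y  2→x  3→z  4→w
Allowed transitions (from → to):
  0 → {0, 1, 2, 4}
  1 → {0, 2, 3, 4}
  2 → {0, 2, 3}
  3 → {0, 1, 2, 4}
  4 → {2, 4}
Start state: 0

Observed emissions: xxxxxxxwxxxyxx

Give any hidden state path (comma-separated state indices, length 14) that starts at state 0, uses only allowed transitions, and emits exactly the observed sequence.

  t0 'x' -> {0,2}, take 0 (start)
  t1 'x' -> {0,2}, take 0 (0->0 ok)
  t2 'x' -> {0,2}, take 2 (0->2 ok)
  t3 'x' -> {0,2}, take 0 (2->0 ok)
  t4 'x' -> {0,2}, take 2 (0->2 ok)
  t5 'x' -> {0,2}, take 0 (2->0 ok)
  t6 'x' -> {0,2}, take 0 (0->0 ok)
  t7 'w' -> {4}, take 4 (0->4 ok)
  t8 'x' -> {0,2}, take 2 (4->2 ok)
  t9 'x' -> {0,2}, take 2 (2->2 ok)
  t10 'x' -> {0,2}, take 0 (2->0 ok)
  t11 'y' -> {1}, take 1 (0->1 ok)
  t12 'x' -> {0,2}, take 2 (1->2 ok)
  t13 'x' -> {0,2}, take 2 (2->2 ok)

0,0,2,0,2,0,0,4,2,2,0,1,2,2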